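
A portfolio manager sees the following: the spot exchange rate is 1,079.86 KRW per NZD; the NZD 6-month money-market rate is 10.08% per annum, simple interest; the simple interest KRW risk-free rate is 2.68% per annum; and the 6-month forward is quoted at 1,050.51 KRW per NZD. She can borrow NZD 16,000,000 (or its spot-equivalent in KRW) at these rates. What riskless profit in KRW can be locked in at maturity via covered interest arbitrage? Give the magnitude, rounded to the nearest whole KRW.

KRW 146,009,280

T = 6/12 years.
Route A — deposit NZD, sell forward: 16,000,000 × 1.050400 × 1050.51 = KRW 17,655,291,264.00.
Route B — convert at spot, deposit KRW: 16,000,000 × 1079.86 × 1.013400 = KRW 17,509,281,984.00.
The quoted forward overvalues NZD, so borrow KRW, buy NZD at spot, deposit the NZD at 10.08%, and sell the proceeds forward at 1,050.51.
Profit = 17,655,291,264.00 − 17,509,281,984.00 = KRW 146,009,280.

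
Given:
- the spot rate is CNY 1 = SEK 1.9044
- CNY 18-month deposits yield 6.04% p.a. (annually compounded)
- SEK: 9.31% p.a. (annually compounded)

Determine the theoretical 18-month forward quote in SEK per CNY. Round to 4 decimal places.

1.9932

T = 18/12 years.
SEK accumulates by (1 + 0.0931)^(18/12) = 1.1428516.
Growth of 1 CNY over T: (1 + 0.0604)^(18/12) = 1.0919546.
So F = 1.9044 × 1.1428516 / 1.0919546 = 1.993166 (SEK/CNY).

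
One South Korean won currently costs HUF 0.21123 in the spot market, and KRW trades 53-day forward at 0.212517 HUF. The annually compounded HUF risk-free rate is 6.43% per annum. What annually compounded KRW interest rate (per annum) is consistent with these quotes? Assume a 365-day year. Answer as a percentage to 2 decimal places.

2.07%

T = 53/365 years.
CIP gives F = S · g_HUF/g_KRW, so g_HUF/g_KRW = 0.212517/0.21123 = 1.0060929.
The HUF side grows by (1 + 0.0643)^(53/365) = 1.0090899.
So the KRW growth factor = 1.0029789.
Annualise: 1.0029789^(365/53) − 1 = 0.020696 = 2.07%.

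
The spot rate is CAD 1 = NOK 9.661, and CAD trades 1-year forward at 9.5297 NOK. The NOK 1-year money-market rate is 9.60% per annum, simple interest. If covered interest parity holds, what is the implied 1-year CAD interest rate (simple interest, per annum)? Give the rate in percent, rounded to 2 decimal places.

11.11%

T = 1 year.
CIP gives F = S · g_NOK/g_CAD, so g_NOK/g_CAD = 9.5297/9.661 = 0.9864093.
NOK growth factor: 1 + 0.0960×1 = 1.096000.
That pins the CAD growth at 1.1111006.
(1.1111006 − 1)/T = 0.111101, i.e. 11.11%.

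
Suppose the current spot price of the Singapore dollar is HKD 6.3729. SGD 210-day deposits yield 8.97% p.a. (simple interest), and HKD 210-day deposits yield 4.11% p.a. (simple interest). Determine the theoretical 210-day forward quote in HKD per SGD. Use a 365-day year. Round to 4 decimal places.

T = 210/365 years.
Growth of 1 HKD over T: 1 + 0.0411×210/365 = 1.0236466.
Growth of 1 SGD over T: 1 + 0.0897×210/365 = 1.0516082.
CIP: F = S · (grow HKD)/(grow SGD) = 6.3729 × 1.0236466/1.0516082 = 6.203449 HKD per SGD.

6.2034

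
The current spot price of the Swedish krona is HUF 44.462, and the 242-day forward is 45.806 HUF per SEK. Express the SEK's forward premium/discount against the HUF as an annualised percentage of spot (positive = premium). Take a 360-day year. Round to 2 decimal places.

T = 242/360 years.
Period premium: (45.806 − 44.462)/44.462 = 0.0302281.
Annualise by dividing by T: 0.0302281 / (242/360) = 0.044967 → 4.50%.

+4.50%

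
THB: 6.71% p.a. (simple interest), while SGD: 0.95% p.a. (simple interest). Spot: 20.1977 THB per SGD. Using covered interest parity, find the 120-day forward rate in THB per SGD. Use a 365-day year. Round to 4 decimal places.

T = 120/365 years.
THB growth factor: 1 + 0.0671×120/365 = 1.02206027.
SGD accumulates by 1 + 0.0095×120/365 = 1.00312329.
Forward (THB per SGD) = 20.1977 × 1.02206027 / 1.00312329 = 20.578993.

20.5790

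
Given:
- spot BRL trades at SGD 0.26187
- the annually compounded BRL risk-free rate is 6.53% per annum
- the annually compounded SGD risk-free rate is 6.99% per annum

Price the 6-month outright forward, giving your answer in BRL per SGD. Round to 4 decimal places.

3.8105

T = 6/12 years.
SGD growth factor: (1 + 0.0699)^(6/12) = 1.0343597.
BRL growth factor: (1 + 0.0653)^(6/12) = 1.0321337.
CIP: F = S · (grow SGD)/(grow BRL) = 0.26187 × 1.0343597/1.0321337 = 0.2624348 SGD per BRL.
Invert for BRL per SGD: 1 / 0.2624348 = 3.8105.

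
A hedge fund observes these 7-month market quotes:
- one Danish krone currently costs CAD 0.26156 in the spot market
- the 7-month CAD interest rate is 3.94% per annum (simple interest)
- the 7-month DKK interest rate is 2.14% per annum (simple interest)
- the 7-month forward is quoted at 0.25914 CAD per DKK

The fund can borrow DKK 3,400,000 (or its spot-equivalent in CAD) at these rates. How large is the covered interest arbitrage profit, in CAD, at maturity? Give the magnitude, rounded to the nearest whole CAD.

T = 7/12 years.
Invest the DKK and cover forward: 3,400,000 × 1.01248333 × 0.25914 = CAD 892,074.76.
Convert at spot and invest in CAD: 3,400,000 × 0.26156 × 1.02298333 = CAD 909,743.17.
The quoted forward undervalues DKK, so borrow DKK, convert to CAD at spot, deposit the CAD at 3.94%, and buy DKK forward at 0.25914 to cover the loan.
Arbitrage profit = |892,074.76 − 909,743.17| = CAD 17,668.

CAD 17,668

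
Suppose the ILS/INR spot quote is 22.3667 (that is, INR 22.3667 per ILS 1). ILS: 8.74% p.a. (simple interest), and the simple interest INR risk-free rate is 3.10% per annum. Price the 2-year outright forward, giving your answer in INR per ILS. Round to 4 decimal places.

T = 2 years.
INR growth factor: 1 + 0.0310×2 = 1.062000.
ILS growth factor: 1 + 0.0874×2 = 1.174800.
Forward (INR per ILS) = 22.3667 × 1.062000 / 1.174800 = 20.219131.

20.2191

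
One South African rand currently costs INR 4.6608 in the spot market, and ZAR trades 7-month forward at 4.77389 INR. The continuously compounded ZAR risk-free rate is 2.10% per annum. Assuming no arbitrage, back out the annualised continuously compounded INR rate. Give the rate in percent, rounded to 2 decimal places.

T = 7/12 years.
F/S = 4.77389/4.6608 = 1.0242641 = (growth of INR) / (growth of ZAR).
The ZAR side grows by e^(0.0210×7/12) = 1.0123253.
That pins the INR growth at 1.0368885.
Take logs: ln 1.0368885 / (7/12) = 0.062099, so 6.21%.

6.21%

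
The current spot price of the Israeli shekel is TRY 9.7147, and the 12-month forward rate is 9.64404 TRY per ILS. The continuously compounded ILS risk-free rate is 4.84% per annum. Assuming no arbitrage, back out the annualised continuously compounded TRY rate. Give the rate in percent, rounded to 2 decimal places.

T = 1 year.
By CIP, F/S equals the TRY-to-ILS growth ratio: 9.64404/9.7147 = 0.9927265.
ILS growth factor: e^(0.0484×1) = 1.0495904.
That pins the TRY growth at 1.0419562.
Take logs: ln 1.0419562 / 1 = 0.041100, so 4.11%.

4.11%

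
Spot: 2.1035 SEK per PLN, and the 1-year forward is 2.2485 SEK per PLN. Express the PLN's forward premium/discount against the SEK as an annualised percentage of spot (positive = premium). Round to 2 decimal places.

+6.89%

T = 1 year.
(F − S)/S = (2.2485 − 2.1035)/2.1035 = 0.0689327.
Annualise by dividing by T: 0.0689327 / 1 = 0.068933 → 6.89%.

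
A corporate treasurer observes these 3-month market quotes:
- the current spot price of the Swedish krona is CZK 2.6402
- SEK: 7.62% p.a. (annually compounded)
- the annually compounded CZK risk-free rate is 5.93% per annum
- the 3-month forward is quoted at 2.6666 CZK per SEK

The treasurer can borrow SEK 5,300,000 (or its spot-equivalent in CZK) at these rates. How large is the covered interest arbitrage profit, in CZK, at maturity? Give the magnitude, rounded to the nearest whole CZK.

CZK 198,798

T = 3/12 years.
Invest the SEK and cover forward: 5,300,000 × 1.0185286435 × 2.6666 = CZK 14,394,844.95.
Convert at spot and invest in CZK: 5,300,000 × 2.6402 × 1.0145062878 = CZK 14,196,047.36.
The quoted forward overvalues SEK, so borrow CZK, buy SEK at spot, deposit the SEK at 7.62%, and sell the proceeds forward at 2.6666.
Profit = 14,394,844.95 − 14,196,047.36 = CZK 198,798.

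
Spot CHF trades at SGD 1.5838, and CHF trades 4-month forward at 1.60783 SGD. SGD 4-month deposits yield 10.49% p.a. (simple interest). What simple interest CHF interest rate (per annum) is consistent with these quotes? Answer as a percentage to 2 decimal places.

T = 4/12 years.
CIP gives F = S · g_SGD/g_CHF, so g_SGD/g_CHF = 1.60783/1.5838 = 1.0151724.
The SGD side grows by 1 + 0.1049×4/12 = 1.0349667.
So the CHF growth factor = 1.0194985.
(1.0194985 − 1)/T = 0.058496, i.e. 5.85%.

5.85%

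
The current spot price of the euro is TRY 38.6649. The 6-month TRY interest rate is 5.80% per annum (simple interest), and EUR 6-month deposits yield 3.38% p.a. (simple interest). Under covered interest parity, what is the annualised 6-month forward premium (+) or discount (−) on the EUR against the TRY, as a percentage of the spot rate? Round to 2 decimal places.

+2.38%

T = 6/12 years.
No-arbitrage forward: 38.6649 × 1.029000 / 1.016900 = 39.1249701 TRY/EUR.
(F − S)/S ÷ T = (39.1249701 − 38.6649)/38.6649/(6/12) = 0.023798 → 2.38%.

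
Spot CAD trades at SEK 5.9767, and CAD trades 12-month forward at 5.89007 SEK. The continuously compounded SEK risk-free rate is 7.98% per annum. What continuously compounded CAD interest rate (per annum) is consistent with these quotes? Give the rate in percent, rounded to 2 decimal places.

T = 1 year.
CIP gives F = S · g_SEK/g_CAD, so g_SEK/g_CAD = 5.89007/5.9767 = 0.9855054.
SEK growth factor: e^(0.0798×1) = 1.0830704.
That pins the CAD growth at 1.099000.
Take logs: ln 1.099000 / 1 = 0.094401, so 9.44%.

9.44%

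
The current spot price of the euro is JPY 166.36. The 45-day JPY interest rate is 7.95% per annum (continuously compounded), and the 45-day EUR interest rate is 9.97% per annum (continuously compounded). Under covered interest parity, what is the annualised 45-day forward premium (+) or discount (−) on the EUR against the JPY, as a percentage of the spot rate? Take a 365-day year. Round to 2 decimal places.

-2.02%

T = 45/365 years.
CIP forward (JPY per EUR) = 166.36 × 1.0098496/1.0123676 = 165.94622.
Annualised premium = (F − S)/S × (1/T) = (165.94622 − 166.36)/166.36 ÷ (45/365) = -2.02%.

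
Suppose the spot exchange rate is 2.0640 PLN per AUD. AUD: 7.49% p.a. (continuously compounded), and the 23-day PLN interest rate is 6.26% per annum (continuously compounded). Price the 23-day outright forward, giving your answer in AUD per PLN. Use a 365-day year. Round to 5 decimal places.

T = 23/365 years.
PLN growth factor: e^(0.0626×23/365) = 1.0039524.
AUD growth factor: e^(0.0749×23/365) = 1.0047309.
Forward (PLN per AUD) = 2.064 × 1.0039524 / 1.0047309 = 2.062401.
Invert for AUD per PLN: 1 / 2.062401 = 0.48487.

0.48487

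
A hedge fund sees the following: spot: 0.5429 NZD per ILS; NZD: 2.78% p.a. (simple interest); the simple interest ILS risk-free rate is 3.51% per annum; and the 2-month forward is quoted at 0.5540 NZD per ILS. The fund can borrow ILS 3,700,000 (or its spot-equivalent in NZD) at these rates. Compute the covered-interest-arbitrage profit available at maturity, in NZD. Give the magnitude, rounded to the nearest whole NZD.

NZD 43,754

T = 2/12 years.
Route A — deposit ILS, sell forward: 3,700,000 × 1.005850 × 0.5540 = NZD 2,061,791.33.
Route B — convert at spot, deposit NZD: 3,700,000 × 0.5429 × 1.004633333 = NZD 2,018,037.11.
The quoted forward overvalues ILS, so borrow NZD, buy ILS at spot, deposit the ILS at 3.51%, and sell the proceeds forward at 0.5540.
The gap between the two covered legs is NZD 43,754.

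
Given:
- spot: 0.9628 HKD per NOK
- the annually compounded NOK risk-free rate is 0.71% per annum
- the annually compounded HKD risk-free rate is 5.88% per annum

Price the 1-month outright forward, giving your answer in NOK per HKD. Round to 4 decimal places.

T = 1/12 years.
HKD accumulates by (1 + 0.0588)^(1/12) = 1.0047727.
NOK growth factor: (1 + 0.0071)^(1/12) = 1.0005897.
CIP: F = S · (grow HKD)/(grow NOK) = 0.9628 × 1.0047727/1.0005897 = 0.9668250 HKD per NOK.
Quoted the other way: 1/0.9668250 = 1.0343 NOK per HKD.

1.0343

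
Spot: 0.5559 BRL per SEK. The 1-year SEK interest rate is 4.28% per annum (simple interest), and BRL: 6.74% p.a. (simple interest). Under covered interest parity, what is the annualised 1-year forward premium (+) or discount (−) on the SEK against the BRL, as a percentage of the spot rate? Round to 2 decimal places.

T = 1 year.
F = S · g_BRL/g_SEK = 0.5559 × 1.067400/1.042800 = 0.5690139.
(F − S)/S ÷ T = (0.5690139 − 0.5559)/0.5559/1 = 0.023590 → 2.36%.

+2.36%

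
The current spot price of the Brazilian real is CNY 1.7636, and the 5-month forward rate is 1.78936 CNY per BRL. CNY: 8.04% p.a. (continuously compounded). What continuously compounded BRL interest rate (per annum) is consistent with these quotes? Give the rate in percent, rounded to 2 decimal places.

4.56%

T = 5/12 years.
CIP gives F = S · g_CNY/g_BRL, so g_CNY/g_BRL = 1.78936/1.7636 = 1.0146065.
CNY growth factor: e^(0.0804×5/12) = 1.0340674.
That pins the BRL growth at 1.0191807.
r = ln(1.0191807)/(5/12) = 0.045598 → 4.56%.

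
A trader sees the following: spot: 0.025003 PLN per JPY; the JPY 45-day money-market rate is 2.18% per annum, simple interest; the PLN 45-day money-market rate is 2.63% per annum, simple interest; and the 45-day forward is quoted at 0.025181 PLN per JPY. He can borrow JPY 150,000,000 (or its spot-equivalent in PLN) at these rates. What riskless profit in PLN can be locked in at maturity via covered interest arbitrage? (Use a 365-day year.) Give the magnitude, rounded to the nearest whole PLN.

T = 45/365 years.
Invest the JPY and cover forward: 150,000,000 × 1.002687671 × 0.025181 = PLN 3,787,301.74.
Convert at spot and invest in PLN: 150,000,000 × 0.025003 × 1.003242466 = PLN 3,762,610.71.
The quoted forward overvalues JPY, so borrow PLN, buy JPY at spot, deposit the JPY at 2.18%, and sell the proceeds forward at 0.025181.
Arbitrage profit = |3,787,301.74 − 3,762,610.71| = PLN 24,691.

PLN 24,691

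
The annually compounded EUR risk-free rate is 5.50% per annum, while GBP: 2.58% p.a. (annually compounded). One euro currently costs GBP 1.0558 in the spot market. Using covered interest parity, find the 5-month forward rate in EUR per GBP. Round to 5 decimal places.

0.95829

T = 5/12 years.
GBP accumulates by (1 + 0.0258)^(5/12) = 1.0106702.
EUR growth factor: (1 + 0.0550)^(5/12) = 1.0225594.
So F = 1.0558 × 1.0106702 / 1.0225594 = 1.043524 (GBP/EUR).
Invert for EUR per GBP: 1 / 1.043524 = 0.95829.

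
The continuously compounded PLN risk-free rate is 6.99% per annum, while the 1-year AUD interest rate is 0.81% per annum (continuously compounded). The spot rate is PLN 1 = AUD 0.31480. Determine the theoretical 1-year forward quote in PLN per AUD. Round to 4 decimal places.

T = 1 year.
Growth of 1 AUD over T: e^(0.0081×1) = 1.0081329.
PLN growth factor: e^(0.0699×1) = 1.0724009.
Forward (AUD per PLN) = 0.3148 × 1.0081329 / 1.0724009 = 0.2959343.
Invert for PLN per AUD: 1 / 0.2959343 = 3.3791.

3.3791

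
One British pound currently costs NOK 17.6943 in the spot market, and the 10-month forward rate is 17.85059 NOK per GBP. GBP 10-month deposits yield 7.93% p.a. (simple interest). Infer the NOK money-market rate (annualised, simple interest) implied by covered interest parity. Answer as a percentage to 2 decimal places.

T = 10/12 years.
CIP gives F = S · g_NOK/g_GBP, so g_NOK/g_GBP = 17.85059/17.6943 = 1.0088328.
GBP growth factor: 1 + 0.0793×10/12 = 1.0660833.
Hence g_NOK = 1.0754998.
(1.0754998 − 1)/T = 0.090600, i.e. 9.06%.

9.06%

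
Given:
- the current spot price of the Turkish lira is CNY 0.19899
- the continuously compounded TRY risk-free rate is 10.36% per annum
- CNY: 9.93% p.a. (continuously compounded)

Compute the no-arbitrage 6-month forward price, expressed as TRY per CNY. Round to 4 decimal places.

T = 6/12 years.
Growth of 1 CNY over T: e^(0.0993×6/12) = 1.0509032.
TRY growth factor: e^(0.1036×6/12) = 1.0531651.
So F = 0.19899 × 1.0509032 / 1.0531651 = 0.1985626 (CNY/TRY).
Invert for TRY per CNY: 1 / 0.1985626 = 5.0362.

5.0362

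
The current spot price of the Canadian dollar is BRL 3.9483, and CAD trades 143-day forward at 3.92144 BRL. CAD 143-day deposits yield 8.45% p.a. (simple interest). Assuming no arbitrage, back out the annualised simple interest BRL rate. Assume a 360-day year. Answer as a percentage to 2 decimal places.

6.68%

T = 143/360 years.
CIP gives F = S · g_BRL/g_CAD, so g_BRL/g_CAD = 3.92144/3.9483 = 0.9931971.
CAD growth factor: 1 + 0.0845×143/360 = 1.0335653.
That pins the BRL growth at 1.0265341.
(1.0265341 − 1)/T = 0.066799, i.e. 6.68%.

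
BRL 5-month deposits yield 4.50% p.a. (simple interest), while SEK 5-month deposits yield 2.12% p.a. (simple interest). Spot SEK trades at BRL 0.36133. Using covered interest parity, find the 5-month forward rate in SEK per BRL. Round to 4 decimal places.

2.7406

T = 5/12 years.
BRL accumulates by 1 + 0.0450×5/12 = 1.018750.
Growth of 1 SEK over T: 1 + 0.0212×5/12 = 1.0088333.
CIP: F = S · (grow BRL)/(grow SEK) = 0.36133 × 1.018750/1.0088333 = 0.3648818 BRL per SEK.
Quoted the other way: 1/0.3648818 = 2.7406 SEK per BRL.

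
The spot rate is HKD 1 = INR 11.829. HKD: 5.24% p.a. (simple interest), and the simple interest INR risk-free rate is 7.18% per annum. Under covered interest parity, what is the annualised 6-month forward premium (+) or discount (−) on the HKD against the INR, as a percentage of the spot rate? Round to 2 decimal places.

T = 6/12 years.
F = S · g_INR/g_HKD = 11.829 × 1.035900/1.026200 = 11.940812.
(F − S)/S ÷ T = (11.940812 − 11.829)/11.829/(6/12) = 0.018905 → 1.89%.

+1.89%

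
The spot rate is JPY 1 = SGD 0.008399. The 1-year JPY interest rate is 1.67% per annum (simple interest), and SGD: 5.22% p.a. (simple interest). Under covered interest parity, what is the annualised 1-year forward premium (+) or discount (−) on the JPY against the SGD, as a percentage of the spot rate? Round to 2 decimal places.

T = 1 year.
CIP forward (SGD per JPY) = 0.008399 × 1.052200/1.016700 = 0.008692267.
Annualised premium = (F − S)/S × (1/T) = (0.008692267 − 0.008399)/0.008399 ÷ 1 = 3.49%.

+3.49%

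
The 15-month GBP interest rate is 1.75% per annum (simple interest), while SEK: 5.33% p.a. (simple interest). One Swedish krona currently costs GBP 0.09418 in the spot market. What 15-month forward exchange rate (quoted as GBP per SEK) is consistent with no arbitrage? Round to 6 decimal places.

0.090229

T = 15/12 years.
Growth of 1 GBP over T: 1 + 0.0175×15/12 = 1.021875.
Growth of 1 SEK over T: 1 + 0.0533×15/12 = 1.066625.
CIP: F = S · (grow GBP)/(grow SEK) = 0.09418 × 1.021875/1.066625 = 0.09022870 GBP per SEK.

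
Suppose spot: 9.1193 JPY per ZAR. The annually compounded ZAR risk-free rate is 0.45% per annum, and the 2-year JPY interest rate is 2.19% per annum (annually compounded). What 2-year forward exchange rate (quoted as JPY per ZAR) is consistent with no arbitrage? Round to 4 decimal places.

T = 2 years.
JPY growth factor: (1 + 0.0219)^2 = 1.0442796.
ZAR accumulates by (1 + 0.0045)^2 = 1.0090202.
So F = 9.1193 × 1.0442796 / 1.0090202 = 9.437967 (JPY/ZAR).

9.4380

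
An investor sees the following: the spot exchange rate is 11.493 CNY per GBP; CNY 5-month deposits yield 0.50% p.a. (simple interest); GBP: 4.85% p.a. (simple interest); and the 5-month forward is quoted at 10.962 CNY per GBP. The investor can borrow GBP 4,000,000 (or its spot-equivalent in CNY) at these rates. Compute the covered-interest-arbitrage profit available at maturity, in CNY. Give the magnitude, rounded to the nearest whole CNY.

T = 5/12 years.
Invest the GBP and cover forward: 4,000,000 × 1.0202083333 × 10.962 = CNY 44,734,095.00.
Convert at spot and invest in CNY: 4,000,000 × 11.493 × 1.0020833333 = CNY 46,067,775.00.
The quoted forward undervalues GBP, so borrow GBP, convert to CNY at spot, deposit the CNY at 0.50%, and buy GBP forward at 10.962 to cover the loan.
The gap between the two covered legs is CNY 1,333,680.

CNY 1,333,680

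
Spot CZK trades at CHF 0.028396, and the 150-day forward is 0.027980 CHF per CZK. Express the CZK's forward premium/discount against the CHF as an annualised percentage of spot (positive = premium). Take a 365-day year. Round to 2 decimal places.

-3.56%

T = 150/365 years.
CZK trades forward at -1.46500% vs spot over the period.
Annualise by dividing by T: -0.0146500 / (150/365) = -0.035648 → -3.56%.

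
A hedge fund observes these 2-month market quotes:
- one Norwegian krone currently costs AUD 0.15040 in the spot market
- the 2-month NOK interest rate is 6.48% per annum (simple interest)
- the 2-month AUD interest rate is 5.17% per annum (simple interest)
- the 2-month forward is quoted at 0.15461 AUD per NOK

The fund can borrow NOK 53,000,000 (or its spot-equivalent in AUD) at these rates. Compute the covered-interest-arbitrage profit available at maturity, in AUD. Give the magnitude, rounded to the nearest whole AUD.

T = 2/12 years.
Keep in NOK, deliver into the forward: 53,000,000·1.010800·0.15461 = AUD 8,282,828.76.
Swap to AUD now, deposit: 53,000,000·0.15040·1.008616667 = AUD 8,039,885.18.
The quoted forward overvalues NOK, so borrow AUD, buy NOK at spot, deposit the NOK at 6.48%, and sell the proceeds forward at 0.15461.
The gap between the two covered legs is AUD 242,944.

AUD 242,944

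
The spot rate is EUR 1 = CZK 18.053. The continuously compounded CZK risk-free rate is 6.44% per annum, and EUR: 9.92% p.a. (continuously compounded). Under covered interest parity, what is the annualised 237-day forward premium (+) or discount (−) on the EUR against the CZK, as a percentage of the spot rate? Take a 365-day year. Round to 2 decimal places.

-3.44%

T = 237/365 years.
F = S · g_CZK/g_EUR = 18.053 × 1.0427025/1.0665318 = 17.649646.
(F − S)/S ÷ T = (17.649646 − 18.053)/18.053/(237/365) = -0.034410 → -3.44%.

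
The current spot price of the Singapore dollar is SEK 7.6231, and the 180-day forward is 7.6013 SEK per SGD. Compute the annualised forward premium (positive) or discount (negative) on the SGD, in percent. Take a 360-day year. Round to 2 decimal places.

T = 180/360 years.
(F − S)/S = (7.6013 − 7.6231)/7.6231 = -0.0028597.
Per annum: -0.0028597 / (180/360) = -0.005719 = -0.57%.

-0.57%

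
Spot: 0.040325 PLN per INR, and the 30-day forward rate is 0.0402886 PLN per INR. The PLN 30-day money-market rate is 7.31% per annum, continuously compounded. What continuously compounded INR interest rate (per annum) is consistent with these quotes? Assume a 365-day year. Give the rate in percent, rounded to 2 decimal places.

T = 30/365 years.
F/S = 0.0402886/0.040325 = 0.9990973 = (growth of PLN) / (growth of INR).
The PLN side grows by e^(0.0731×30/365) = 1.0060263.
Hence g_INR = 1.0069353.
r = ln(1.0069353)/(30/365) = 0.084088 → 8.41%.

8.41%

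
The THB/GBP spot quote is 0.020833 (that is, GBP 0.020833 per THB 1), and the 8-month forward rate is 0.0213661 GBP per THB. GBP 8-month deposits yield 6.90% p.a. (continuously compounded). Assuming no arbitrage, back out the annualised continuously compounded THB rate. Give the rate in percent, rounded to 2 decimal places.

3.11%

T = 8/12 years.
F/S = 0.0213661/0.020833 = 1.0255892 = (growth of GBP) / (growth of THB).
GBP growth factor: e^(0.0690×8/12) = 1.0470744.
That pins the THB growth at 1.0209491.
r = ln(1.0209491)/(8/12) = 0.031099 → 3.11%.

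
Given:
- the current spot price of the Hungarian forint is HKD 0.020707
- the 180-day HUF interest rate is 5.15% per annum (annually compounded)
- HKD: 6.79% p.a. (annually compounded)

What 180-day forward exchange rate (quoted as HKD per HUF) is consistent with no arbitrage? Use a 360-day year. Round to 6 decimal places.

T = 180/360 years.
Growth of 1 HKD over T: (1 + 0.0679)^(180/360) = 1.0333925.
HUF accumulates by (1 + 0.0515)^(180/360) = 1.0254267.
Forward (HKD per HUF) = 0.020707 × 1.0333925 / 1.0254267 = 0.02086786.

0.020868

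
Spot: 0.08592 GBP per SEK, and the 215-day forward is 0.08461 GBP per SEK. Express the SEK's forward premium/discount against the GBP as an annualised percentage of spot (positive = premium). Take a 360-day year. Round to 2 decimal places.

T = 215/360 years.
Period premium: (0.08461 − 0.08592)/0.08592 = -0.0152467.
Annualise by dividing by T: -0.0152467 / (215/360) = -0.025529 → -2.55%.

-2.55%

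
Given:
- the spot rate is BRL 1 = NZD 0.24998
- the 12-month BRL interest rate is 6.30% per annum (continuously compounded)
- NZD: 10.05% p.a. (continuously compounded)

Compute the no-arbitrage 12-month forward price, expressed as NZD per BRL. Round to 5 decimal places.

0.25953

T = 1 year.
NZD growth factor: e^(0.1005×1) = 1.1057236.
Growth of 1 BRL over T: e^(0.0630×1) = 1.0650268.
So F = 0.24998 × 1.1057236 / 1.0650268 = 0.2595322 (NZD/BRL).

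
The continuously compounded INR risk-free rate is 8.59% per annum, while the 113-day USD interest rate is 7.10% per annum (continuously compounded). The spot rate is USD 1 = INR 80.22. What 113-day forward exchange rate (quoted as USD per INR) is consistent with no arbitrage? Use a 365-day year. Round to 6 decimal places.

T = 113/365 years.
INR accumulates by e^(0.0859×113/365) = 1.0269505.
Growth of 1 USD over T: e^(0.0710×113/365) = 1.0222242.
CIP: F = S · (grow INR)/(grow USD) = 80.22 × 1.0269505/1.0222242 = 80.59090 INR per USD.
Quoted the other way: 1/80.59090 = 0.012408 USD per INR.

0.012408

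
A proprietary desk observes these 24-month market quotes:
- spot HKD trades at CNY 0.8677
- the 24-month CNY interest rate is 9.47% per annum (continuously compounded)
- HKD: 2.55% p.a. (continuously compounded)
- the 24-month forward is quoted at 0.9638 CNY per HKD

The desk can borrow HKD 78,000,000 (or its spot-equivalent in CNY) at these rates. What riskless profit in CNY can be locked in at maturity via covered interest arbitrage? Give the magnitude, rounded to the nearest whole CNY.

CNY 2,683,801

T = 2 years.
Route A — deposit HKD, sell forward: 78,000,000 × 1.0523228933 × 0.9638 = CNY 79,109,846.76.
Route B — convert at spot, deposit CNY: 78,000,000 × 0.8677 × 1.2085242655 = CNY 81,793,647.40.
The quoted forward undervalues HKD, so borrow HKD, convert to CNY at spot, deposit the CNY at 9.47%, and buy HKD forward at 0.9638 to cover the loan.
Profit = 81,793,647.40 − 79,109,846.76 = CNY 2,683,801.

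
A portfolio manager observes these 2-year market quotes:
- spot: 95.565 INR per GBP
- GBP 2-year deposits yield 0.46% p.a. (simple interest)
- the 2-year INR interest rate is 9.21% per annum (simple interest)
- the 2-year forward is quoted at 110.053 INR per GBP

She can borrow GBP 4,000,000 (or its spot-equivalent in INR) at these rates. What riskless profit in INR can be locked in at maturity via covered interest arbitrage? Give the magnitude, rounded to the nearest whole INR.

INR 8,410,342

T = 2 years.
Invest the GBP and cover forward: 4,000,000 × 1.009200 × 110.053 = INR 444,261,950.40.
Convert at spot and invest in INR: 4,000,000 × 95.565 × 1.184200 = INR 452,672,292.00.
The quoted forward undervalues GBP, so borrow GBP, convert to INR at spot, deposit the INR at 9.21%, and buy GBP forward at 110.053 to cover the loan.
The gap between the two covered legs is INR 8,410,342.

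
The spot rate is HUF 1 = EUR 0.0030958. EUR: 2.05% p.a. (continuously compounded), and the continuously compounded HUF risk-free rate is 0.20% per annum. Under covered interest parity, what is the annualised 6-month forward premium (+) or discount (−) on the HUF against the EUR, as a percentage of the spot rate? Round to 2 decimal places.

+1.86%

T = 6/12 years.
No-arbitrage forward: 0.0030958 × 1.0103027 / 1.0010005 = 0.0031245690 EUR/HUF.
(F − S)/S ÷ T = (0.0031245690 − 0.0030958)/0.0030958/(6/12) = 0.018586 → 1.86%.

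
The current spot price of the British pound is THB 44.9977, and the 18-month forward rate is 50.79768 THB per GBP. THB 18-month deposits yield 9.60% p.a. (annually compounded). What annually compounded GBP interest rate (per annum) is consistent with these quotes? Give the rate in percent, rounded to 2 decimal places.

1.09%

T = 18/12 years.
By CIP, F/S equals the THB-to-GBP growth ratio: 50.79768/44.9977 = 1.1288950.
The THB side grows by (1 + 0.0960)^(18/12) = 1.1474026.
So the GBP growth factor = 1.0163944.
r = 1.0163944^(12/18) − 1 = 0.010900 → 1.09%.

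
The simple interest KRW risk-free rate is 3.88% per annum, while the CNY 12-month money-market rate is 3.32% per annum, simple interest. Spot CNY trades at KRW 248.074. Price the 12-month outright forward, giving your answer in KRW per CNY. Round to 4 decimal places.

T = 1 year.
KRW growth factor: 1 + 0.0388×1 = 1.038800.
CNY growth factor: 1 + 0.0332×1 = 1.033200.
Forward (KRW per CNY) = 248.074 × 1.038800 / 1.033200 = 249.418575.

249.4186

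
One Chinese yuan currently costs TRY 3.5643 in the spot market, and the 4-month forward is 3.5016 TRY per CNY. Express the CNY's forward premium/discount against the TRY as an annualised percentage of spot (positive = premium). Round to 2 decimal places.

-5.28%

T = 4/12 years.
Period premium: (3.5016 − 3.5643)/3.5643 = -0.0175911.
×(1/T) gives -5.28% p.a.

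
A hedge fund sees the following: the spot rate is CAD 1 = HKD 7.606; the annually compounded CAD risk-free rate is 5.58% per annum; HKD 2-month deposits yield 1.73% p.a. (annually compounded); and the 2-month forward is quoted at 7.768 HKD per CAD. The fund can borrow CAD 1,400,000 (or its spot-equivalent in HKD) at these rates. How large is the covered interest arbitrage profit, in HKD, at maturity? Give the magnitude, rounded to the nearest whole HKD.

T = 2/12 years.
Route A — deposit CAD, sell forward: 1,400,000 × 1.0090908688 × 7.768 = HKD 10,974,065.02.
Route B — convert at spot, deposit HKD: 1,400,000 × 7.606 × 1.0028627664 = HKD 10,678,883.88.
The quoted forward overvalues CAD, so borrow HKD, buy CAD at spot, deposit the CAD at 5.58%, and sell the proceeds forward at 7.768.
Profit = 10,974,065.02 − 10,678,883.88 = HKD 295,181.

HKD 295,181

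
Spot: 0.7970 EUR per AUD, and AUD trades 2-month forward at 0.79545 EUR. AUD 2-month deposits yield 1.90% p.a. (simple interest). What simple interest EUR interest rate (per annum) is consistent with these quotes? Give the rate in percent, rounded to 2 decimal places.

T = 2/12 years.
CIP gives F = S · g_EUR/g_AUD, so g_EUR/g_AUD = 0.79545/0.797 = 0.9980552.
AUD growth factor: 1 + 0.0190×2/12 = 1.0031667.
Hence g_EUR = 1.0012157.
r = (1.0012157 − 1)/(2/12) = 0.007294 → 0.73%.

0.73%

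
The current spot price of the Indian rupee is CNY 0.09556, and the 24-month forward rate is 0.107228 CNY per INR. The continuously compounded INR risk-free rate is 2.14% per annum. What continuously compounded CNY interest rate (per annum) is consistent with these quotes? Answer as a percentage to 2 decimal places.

7.90%

T = 2 years.
By CIP, F/S equals the CNY-to-INR growth ratio: 0.107228/0.09556 = 1.1221013.
INR growth factor: e^(0.0214×2) = 1.0437291.
That pins the CNY growth at 1.1711698.
r = ln(1.1711698)/2 = 0.079002 → 7.90%.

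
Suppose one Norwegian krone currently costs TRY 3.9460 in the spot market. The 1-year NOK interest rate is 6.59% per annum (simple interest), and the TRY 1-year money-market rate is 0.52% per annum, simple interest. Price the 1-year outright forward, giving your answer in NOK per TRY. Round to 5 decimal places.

T = 1 year.
Growth of 1 TRY over T: 1 + 0.0052×1 = 1.005200.
NOK accumulates by 1 + 0.0659×1 = 1.065900.
Forward (TRY per NOK) = 3.946 × 1.005200 / 1.065900 = 3.721286.
Invert for NOK per TRY: 1 / 3.721286 = 0.26872.

0.26872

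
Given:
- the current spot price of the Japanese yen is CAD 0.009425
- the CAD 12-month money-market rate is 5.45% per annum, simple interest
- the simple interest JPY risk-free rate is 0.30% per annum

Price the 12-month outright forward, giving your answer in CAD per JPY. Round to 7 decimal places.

0.0099089

T = 1 year.
CAD accumulates by 1 + 0.0545×1 = 1.054500.
JPY accumulates by 1 + 0.0030×1 = 1.003000.
So F = 0.009425 × 1.054500 / 1.003000 = 0.009908936 (CAD/JPY).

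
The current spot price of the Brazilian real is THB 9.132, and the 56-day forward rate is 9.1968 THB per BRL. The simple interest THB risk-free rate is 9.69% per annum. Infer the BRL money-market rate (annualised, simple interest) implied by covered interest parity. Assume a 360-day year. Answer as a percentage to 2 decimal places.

5.09%

T = 56/360 years.
CIP gives F = S · g_THB/g_BRL, so g_THB/g_BRL = 9.1968/9.132 = 1.0070959.
THB growth factor: 1 + 0.0969×56/360 = 1.0150733.
That pins the BRL growth at 1.0079212.
(1.0079212 − 1)/T = 0.050922, i.e. 5.09%.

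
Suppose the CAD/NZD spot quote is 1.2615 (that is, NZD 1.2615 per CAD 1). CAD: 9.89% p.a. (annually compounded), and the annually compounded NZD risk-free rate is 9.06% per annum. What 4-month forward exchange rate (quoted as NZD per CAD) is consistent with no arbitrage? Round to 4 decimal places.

1.2583

T = 4/12 years.
Growth of 1 NZD over T: (1 + 0.0906)^(4/12) = 1.0293313.
CAD growth factor: (1 + 0.0989)^(4/12) = 1.0319359.
So F = 1.2615 × 1.0293313 / 1.0319359 = 1.258316 (NZD/CAD).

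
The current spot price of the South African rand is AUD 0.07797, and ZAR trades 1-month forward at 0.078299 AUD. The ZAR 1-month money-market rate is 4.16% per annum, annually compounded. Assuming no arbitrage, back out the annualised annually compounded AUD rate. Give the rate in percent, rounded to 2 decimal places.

9.56%

T = 1/12 years.
F/S = 0.078299/0.07797 = 1.0042196 = (growth of AUD) / (growth of ZAR).
ZAR growth factor: (1 + 0.0416)^(1/12) = 1.0034023.
Hence g_AUD = 1.0076363.
r = 1.0076363^(12/1) − 1 = 0.095584 → 9.56%.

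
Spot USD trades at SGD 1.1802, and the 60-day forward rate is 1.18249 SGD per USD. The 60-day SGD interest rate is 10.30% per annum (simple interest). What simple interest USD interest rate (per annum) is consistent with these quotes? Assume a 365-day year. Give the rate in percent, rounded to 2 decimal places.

9.10%

T = 60/365 years.
CIP gives F = S · g_SGD/g_USD, so g_SGD/g_USD = 1.18249/1.1802 = 1.0019403.
SGD growth factor: 1 + 0.1030×60/365 = 1.0169315.
That pins the USD growth at 1.0149622.
(1.0149622 − 1)/T = 0.091020, i.e. 9.10%.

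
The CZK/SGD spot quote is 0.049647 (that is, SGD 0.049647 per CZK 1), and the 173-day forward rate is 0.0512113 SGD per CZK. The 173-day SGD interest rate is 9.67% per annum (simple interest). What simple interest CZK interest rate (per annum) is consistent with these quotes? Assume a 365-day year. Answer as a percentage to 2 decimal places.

T = 173/365 years.
By CIP, F/S equals the SGD-to-CZK growth ratio: 0.0512113/0.049647 = 1.0315084.
SGD growth factor: 1 + 0.0967×173/365 = 1.0458332.
Hence g_CZK = 1.0138872.
r = (1.0138872 − 1)/(173/365) = 0.029300 → 2.93%.

2.93%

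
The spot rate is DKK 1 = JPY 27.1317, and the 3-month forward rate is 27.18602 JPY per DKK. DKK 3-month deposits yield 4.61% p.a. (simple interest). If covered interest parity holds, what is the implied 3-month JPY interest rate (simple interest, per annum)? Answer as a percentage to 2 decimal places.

5.42%

T = 3/12 years.
CIP gives F = S · g_JPY/g_DKK, so g_JPY/g_DKK = 27.18602/27.1317 = 1.0020021.
The DKK side grows by 1 + 0.0461×3/12 = 1.011525.
That pins the JPY growth at 1.0135502.
(1.0135502 − 1)/T = 0.054201, i.e. 5.42%.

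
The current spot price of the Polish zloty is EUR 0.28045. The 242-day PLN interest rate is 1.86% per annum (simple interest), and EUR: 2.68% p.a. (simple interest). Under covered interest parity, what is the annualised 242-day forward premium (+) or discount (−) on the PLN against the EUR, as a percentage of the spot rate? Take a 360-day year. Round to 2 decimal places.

T = 242/360 years.
No-arbitrage forward: 0.28045 × 1.0180156 / 1.0125033 = 0.28197683 EUR/PLN.
(F − S)/S ÷ T = (0.28197683 − 0.28045)/0.28045/(242/360) = 0.008099 → 0.81%.

+0.81%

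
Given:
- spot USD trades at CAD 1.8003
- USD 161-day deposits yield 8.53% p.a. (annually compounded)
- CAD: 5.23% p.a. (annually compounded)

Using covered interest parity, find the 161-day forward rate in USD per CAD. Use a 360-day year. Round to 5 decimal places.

T = 161/360 years.
Growth of 1 CAD over T: (1 + 0.0523)^(161/360) = 1.0230605.
Growth of 1 USD over T: (1 + 0.0853)^(161/360) = 1.0372863.
Forward (CAD per USD) = 1.8003 × 1.0230605 / 1.0372863 = 1.775610.
Invert for USD per CAD: 1 / 1.775610 = 0.56319.

0.56319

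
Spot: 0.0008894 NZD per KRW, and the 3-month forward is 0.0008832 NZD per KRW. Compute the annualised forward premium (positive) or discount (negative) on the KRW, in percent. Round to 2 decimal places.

-2.79%

T = 3/12 years.
KRW trades forward at -0.69710% vs spot over the period.
×(1/T) gives -2.79% p.a.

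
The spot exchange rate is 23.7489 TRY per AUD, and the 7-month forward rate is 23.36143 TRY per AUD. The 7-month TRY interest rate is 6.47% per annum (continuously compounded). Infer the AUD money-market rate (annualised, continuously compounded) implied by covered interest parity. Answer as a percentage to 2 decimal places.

T = 7/12 years.
CIP gives F = S · g_TRY/g_AUD, so g_TRY/g_AUD = 23.36143/23.7489 = 0.9836847.
TRY growth factor: e^(0.0647×7/12) = 1.0384629.
That pins the AUD growth at 1.0556867.
r = ln(1.0556867)/(7/12) = 0.092900 → 9.29%.

9.29%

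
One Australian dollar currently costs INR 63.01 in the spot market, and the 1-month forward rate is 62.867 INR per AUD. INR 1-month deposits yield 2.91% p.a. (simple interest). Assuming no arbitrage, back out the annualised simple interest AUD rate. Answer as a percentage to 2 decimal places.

5.65%

T = 1/12 years.
CIP gives F = S · g_INR/g_AUD, so g_INR/g_AUD = 62.867/63.01 = 0.9977305.
INR growth factor: 1 + 0.0291×1/12 = 1.002425.
Hence g_AUD = 1.0047052.
(1.0047052 − 1)/T = 0.056462, i.e. 5.65%.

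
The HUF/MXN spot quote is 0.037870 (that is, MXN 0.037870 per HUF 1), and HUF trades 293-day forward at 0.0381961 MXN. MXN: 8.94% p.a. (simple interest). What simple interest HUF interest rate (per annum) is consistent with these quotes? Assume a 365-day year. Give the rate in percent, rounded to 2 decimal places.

7.80%

T = 293/365 years.
By CIP, F/S equals the MXN-to-HUF growth ratio: 0.0381961/0.03787 = 1.0086110.
The MXN side grows by 1 + 0.0894×293/365 = 1.0717649.
That pins the HUF growth at 1.0626147.
(1.0626147 − 1)/T = 0.078001, i.e. 7.80%.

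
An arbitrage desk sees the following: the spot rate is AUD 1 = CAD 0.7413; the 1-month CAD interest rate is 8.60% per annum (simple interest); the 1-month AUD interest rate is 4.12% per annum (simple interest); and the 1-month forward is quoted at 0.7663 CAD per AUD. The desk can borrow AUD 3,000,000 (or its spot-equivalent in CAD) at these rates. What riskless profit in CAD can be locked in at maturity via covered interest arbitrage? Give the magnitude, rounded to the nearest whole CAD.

CAD 66,955

T = 1/12 years.
Keep in AUD, deliver into the forward: 3,000,000·1.003433333·0.7663 = CAD 2,306,792.89.
Swap to CAD now, deposit: 3,000,000·0.7413·1.007166667 = CAD 2,239,837.95.
The quoted forward overvalues AUD, so borrow CAD, buy AUD at spot, deposit the AUD at 4.12%, and sell the proceeds forward at 0.7663.
Profit = 2,306,792.89 − 2,239,837.95 = CAD 66,955.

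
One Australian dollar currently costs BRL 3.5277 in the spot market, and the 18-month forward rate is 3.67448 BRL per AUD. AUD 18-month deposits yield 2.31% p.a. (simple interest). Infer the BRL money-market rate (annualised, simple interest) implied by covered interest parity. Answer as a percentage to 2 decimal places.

T = 18/12 years.
F/S = 3.67448/3.5277 = 1.0416078 = (growth of BRL) / (growth of AUD).
The AUD side grows by 1 + 0.0231×18/12 = 1.034650.
So the BRL growth factor = 1.0776995.
r = (1.0776995 − 1)/(18/12) = 0.051800 → 5.18%.

5.18%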